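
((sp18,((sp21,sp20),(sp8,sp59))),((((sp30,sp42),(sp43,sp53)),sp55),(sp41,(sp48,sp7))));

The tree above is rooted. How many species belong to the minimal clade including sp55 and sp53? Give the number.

5

The MRCA of sp55 and sp53 is the node subtending (((sp30,sp42),(sp43,sp53)),sp55).
That clade contains 5 terminal taxa: sp30, sp42, sp43, sp53, sp55.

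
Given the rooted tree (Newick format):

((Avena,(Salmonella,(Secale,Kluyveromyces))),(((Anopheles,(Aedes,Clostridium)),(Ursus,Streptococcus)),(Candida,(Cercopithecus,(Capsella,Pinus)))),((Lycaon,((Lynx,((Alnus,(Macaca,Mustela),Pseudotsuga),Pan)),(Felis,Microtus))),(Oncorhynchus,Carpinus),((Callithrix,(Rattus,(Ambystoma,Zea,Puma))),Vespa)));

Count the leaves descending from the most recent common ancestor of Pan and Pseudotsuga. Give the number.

5

The MRCA of Pan and Pseudotsuga is the node subtending ((Alnus,(Macaca,Mustela),Pseudotsuga),Pan).
That clade contains 5 terminal taxa: Alnus, Macaca, Mustela, Pan, Pseudotsuga.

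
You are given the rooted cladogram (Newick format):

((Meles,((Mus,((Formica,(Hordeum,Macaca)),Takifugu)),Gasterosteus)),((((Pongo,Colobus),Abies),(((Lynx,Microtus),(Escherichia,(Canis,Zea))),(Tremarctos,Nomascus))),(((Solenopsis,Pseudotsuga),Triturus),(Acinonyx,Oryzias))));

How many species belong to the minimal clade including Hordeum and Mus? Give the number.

5

The MRCA of Hordeum and Mus is the node subtending (Mus,((Formica,(Hordeum,Macaca)),Takifugu)).
That clade contains 5 terminal taxa: Formica, Hordeum, Macaca, Mus, Takifugu.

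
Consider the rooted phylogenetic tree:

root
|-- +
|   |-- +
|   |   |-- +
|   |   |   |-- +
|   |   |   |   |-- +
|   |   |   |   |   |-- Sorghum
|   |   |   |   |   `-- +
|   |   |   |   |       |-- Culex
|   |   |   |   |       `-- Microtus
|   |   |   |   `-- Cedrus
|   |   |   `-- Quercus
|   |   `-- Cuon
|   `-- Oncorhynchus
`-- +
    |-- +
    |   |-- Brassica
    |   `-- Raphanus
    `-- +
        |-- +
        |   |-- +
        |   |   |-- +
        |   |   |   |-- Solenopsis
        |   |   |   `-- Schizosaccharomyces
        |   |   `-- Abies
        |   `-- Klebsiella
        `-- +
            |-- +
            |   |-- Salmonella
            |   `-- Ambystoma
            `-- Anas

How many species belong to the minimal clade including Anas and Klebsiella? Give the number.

The MRCA of Anas and Klebsiella is the node subtending ((((Solenopsis,Schizosaccharomyces),Abies),Klebsiella),((Salmonella,Ambystoma),Anas)).
That clade contains 7 terminal taxa: Abies, Ambystoma, Anas, Klebsiella, Salmonella, Schizosaccharomyces, Solenopsis.

7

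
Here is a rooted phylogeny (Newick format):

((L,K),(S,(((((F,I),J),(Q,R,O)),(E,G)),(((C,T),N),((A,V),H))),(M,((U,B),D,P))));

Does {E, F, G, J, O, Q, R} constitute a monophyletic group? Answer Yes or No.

The MRCA of the listed taxa subtends ((((F,I),J),(Q,R,O)),(E,G)).
That clade also contains I, which is not in the proposed group, so the group is not monophyletic.

No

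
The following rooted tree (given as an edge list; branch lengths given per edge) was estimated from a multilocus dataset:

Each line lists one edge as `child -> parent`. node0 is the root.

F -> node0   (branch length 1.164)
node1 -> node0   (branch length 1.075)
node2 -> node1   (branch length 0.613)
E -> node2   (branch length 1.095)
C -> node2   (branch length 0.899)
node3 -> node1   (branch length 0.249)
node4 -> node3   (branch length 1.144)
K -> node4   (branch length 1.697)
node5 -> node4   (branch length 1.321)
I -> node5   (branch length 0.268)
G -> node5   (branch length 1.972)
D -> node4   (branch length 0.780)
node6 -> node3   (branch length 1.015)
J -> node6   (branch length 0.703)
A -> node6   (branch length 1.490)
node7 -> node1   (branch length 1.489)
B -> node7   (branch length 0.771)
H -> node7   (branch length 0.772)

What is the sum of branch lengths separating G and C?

6.198

The path runs G → … → MRCA → … → C; the MRCA is the node subtending ((E,C),((K,(I,G),D),(J,A)),(B,H)).
Branch lengths along that path: 1.972 + 1.321 + 1.144 + 0.249 + 0.613 + 0.899 = 6.198.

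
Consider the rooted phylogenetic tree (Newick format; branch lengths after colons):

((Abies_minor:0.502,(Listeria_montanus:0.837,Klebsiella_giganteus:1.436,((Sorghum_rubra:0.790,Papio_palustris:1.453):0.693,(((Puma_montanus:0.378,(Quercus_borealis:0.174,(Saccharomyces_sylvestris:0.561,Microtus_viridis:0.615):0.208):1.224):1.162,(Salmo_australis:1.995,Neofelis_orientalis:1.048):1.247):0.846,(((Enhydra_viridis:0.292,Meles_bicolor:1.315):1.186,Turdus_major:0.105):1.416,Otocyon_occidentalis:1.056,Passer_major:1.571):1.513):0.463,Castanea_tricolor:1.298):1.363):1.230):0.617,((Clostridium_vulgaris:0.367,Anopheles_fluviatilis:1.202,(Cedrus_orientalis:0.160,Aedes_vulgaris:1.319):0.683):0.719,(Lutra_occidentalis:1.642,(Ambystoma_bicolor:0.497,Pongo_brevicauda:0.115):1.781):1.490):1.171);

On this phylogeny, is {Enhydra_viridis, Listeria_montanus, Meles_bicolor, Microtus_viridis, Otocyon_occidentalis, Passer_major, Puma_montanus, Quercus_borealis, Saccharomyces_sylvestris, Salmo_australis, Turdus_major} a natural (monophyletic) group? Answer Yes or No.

The MRCA of the listed taxa subtends (Listeria_montanus,Klebsiella_giganteus,((Sorghum_rubra,Papio_palustris),(((Puma_montanus,(Quercus_borealis,(Saccharomyces_sylvestris,Microtus_viridis))),(Salmo_australis,Neofelis_orientalis)),(((Enhydra_viridis,Meles_bicolor),Turdus_major),Otocyon_occidentalis,Passer_major)),Castanea_tricolor)).
That clade also contains Castanea_tricolor, Klebsiella_giganteus, Neofelis_orientalis, Papio_palustris, Sorghum_rubra, which are not in the proposed group, so the group is not monophyletic.

No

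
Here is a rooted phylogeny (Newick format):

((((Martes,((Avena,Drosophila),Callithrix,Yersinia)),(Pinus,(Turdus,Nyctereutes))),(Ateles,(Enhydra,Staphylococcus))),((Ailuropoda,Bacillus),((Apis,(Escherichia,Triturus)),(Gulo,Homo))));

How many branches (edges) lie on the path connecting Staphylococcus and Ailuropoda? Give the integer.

7

The MRCA of Staphylococcus and Ailuropoda is the root of the tree.
From Staphylococcus up to that node: 4 branches. From Ailuropoda up to the same node: 3 branches. Total: 4 + 3 = 7.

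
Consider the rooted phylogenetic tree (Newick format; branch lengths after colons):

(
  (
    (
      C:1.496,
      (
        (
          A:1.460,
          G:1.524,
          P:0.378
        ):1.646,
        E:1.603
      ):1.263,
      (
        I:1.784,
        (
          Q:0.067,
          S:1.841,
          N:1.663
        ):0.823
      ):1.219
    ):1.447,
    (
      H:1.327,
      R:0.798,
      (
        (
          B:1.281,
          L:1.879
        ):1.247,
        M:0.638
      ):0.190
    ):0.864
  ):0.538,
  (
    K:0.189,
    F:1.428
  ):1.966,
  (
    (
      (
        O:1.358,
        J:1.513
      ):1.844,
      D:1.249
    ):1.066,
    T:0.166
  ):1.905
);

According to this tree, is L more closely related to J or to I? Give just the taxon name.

I

The MRCA of L and I subtends ((C,((A,G,P),E),(I,(Q,S,N))),(H,R,((B,L),M))) (14 taxa).
The MRCA of L and J is the root, subtending the entire tree (20 taxa).
The first is nested inside the second, so L shares a more recent common ancestor with I.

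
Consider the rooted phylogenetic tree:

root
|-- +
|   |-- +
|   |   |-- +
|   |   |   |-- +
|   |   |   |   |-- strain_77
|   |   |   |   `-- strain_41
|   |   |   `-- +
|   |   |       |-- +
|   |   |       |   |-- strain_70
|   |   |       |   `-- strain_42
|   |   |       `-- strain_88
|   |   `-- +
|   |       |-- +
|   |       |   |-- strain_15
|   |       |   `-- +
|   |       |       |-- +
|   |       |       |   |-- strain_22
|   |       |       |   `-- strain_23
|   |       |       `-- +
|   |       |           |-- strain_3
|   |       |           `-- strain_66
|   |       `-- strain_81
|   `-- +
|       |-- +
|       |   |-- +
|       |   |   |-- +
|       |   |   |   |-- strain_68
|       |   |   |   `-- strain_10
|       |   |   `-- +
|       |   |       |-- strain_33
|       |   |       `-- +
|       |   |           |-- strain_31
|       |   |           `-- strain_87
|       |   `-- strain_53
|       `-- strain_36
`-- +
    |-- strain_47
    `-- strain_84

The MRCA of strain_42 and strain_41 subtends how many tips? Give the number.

The MRCA of strain_42 and strain_41 is the node subtending ((strain_77,strain_41),((strain_70,strain_42),strain_88)).
That clade contains 5 terminal taxa: strain_41, strain_42, strain_70, strain_77, strain_88.

5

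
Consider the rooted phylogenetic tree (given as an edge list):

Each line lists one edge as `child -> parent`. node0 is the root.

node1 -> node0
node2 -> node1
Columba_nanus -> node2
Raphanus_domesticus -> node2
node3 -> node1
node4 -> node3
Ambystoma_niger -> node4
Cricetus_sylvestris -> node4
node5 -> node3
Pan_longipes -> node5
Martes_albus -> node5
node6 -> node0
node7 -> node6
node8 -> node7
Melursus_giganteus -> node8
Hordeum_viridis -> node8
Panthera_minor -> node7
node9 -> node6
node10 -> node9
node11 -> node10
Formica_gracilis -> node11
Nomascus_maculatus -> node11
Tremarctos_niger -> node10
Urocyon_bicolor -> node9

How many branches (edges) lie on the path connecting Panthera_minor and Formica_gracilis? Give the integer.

The MRCA of Panthera_minor and Formica_gracilis is the node subtending (((Melursus_giganteus,Hordeum_viridis),Panthera_minor),(((Formica_gracilis,Nomascus_maculatus),Tremarctos_niger),Urocyon_bicolor)).
From Panthera_minor up to that node: 2 branches. From Formica_gracilis up to the same node: 4 branches. Total: 2 + 4 = 6.

6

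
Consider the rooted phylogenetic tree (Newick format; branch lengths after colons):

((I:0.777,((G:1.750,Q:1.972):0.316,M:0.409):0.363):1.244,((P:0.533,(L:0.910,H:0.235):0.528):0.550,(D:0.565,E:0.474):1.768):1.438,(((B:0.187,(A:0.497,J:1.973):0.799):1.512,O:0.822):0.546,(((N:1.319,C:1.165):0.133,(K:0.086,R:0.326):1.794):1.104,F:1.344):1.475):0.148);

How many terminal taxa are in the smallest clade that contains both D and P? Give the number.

5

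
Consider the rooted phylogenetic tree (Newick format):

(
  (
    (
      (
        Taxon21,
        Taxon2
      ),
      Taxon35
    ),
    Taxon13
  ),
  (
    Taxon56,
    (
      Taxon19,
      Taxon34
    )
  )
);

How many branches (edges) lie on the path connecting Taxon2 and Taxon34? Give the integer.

7

The MRCA of Taxon2 and Taxon34 is the root of the tree.
From Taxon2 up to that node: 4 branches. From Taxon34 up to the same node: 3 branches. Total: 4 + 3 = 7.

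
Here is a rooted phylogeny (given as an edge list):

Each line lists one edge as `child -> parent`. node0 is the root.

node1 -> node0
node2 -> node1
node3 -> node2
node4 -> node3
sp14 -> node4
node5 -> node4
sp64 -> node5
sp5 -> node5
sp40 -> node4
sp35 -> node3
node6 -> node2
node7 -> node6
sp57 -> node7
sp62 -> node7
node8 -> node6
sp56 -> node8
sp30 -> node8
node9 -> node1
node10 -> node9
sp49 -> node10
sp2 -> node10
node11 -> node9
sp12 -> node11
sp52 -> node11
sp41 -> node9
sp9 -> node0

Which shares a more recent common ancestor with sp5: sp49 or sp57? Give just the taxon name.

The MRCA of sp5 and sp57 subtends (((sp14,(sp64,sp5),sp40),sp35),((sp57,sp62),(sp56,sp30))) (9 taxa).
The MRCA of sp5 and sp49 subtends ((((sp14,(sp64,sp5),sp40),sp35),((sp57,sp62),(sp56,sp30))),((sp49,sp2),(sp12,sp52),sp41)) (14 taxa).
The first is nested inside the second, so sp5 shares a more recent common ancestor with sp57.

sp57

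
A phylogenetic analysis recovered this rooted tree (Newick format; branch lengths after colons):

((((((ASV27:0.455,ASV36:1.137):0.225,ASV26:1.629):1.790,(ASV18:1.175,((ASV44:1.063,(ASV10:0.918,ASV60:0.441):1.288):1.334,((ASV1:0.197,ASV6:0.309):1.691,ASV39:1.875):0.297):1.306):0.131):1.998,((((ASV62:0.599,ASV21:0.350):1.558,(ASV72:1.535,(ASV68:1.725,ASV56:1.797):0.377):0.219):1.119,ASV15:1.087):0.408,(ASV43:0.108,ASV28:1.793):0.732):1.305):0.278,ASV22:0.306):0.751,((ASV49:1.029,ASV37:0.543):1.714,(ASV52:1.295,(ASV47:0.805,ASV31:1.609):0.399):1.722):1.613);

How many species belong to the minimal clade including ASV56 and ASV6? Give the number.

18

The MRCA of ASV56 and ASV6 is the node subtending ((((ASV27,ASV36),ASV26),(ASV18,((ASV44,(ASV10,ASV60)),((ASV1,ASV6),ASV39)))),((((ASV62,ASV21),(ASV72,(ASV68,ASV56))),ASV15),(ASV43,ASV28))).
That clade contains 18 terminal taxa: ASV1, ASV10, ASV15, ASV18, ASV21, ASV26, ASV27, ASV28, ASV36, ASV39, ASV43, ASV44, ASV56, ASV6, ASV60, ASV62, ASV68, ASV72.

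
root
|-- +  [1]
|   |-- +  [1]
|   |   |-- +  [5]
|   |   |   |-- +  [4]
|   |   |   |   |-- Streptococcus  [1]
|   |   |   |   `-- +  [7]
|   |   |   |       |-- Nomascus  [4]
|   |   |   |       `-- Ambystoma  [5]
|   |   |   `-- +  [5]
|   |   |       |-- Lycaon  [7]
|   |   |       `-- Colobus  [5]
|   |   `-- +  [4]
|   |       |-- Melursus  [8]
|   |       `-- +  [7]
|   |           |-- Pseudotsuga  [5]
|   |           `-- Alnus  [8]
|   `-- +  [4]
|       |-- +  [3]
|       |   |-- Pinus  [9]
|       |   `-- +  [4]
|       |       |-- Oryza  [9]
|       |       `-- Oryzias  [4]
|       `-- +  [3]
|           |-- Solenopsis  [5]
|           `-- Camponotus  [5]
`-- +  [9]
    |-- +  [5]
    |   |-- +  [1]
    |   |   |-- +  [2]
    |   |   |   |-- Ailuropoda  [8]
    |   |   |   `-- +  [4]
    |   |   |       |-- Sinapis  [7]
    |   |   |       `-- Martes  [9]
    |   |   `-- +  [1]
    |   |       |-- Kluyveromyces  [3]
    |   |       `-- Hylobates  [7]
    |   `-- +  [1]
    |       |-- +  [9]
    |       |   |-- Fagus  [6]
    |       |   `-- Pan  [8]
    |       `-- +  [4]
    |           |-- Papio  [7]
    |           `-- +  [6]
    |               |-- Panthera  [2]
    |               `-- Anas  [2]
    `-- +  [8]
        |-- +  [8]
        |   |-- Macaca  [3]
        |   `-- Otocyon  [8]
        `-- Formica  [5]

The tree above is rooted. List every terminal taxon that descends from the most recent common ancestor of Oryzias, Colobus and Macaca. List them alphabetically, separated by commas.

Ailuropoda, Alnus, Ambystoma, Anas, Camponotus, Colobus, Fagus, Formica, Hylobates, Kluyveromyces, Lycaon, Macaca, Martes, Melursus, Nomascus, Oryza, Oryzias, Otocyon, Pan, Panthera, Papio, Pinus, Pseudotsuga, Sinapis, Solenopsis, Streptococcus

Tracing Oryzias: it sits inside (Oryza,Oryzias).
Tracing Colobus: it sits inside (Lycaon,Colobus).
Tracing Macaca: it sits inside (Macaca,Otocyon).
The smallest clade enclosing all 3 is the whole tree (their MRCA is the root), so the answer is all 26 tips in alphabetical order.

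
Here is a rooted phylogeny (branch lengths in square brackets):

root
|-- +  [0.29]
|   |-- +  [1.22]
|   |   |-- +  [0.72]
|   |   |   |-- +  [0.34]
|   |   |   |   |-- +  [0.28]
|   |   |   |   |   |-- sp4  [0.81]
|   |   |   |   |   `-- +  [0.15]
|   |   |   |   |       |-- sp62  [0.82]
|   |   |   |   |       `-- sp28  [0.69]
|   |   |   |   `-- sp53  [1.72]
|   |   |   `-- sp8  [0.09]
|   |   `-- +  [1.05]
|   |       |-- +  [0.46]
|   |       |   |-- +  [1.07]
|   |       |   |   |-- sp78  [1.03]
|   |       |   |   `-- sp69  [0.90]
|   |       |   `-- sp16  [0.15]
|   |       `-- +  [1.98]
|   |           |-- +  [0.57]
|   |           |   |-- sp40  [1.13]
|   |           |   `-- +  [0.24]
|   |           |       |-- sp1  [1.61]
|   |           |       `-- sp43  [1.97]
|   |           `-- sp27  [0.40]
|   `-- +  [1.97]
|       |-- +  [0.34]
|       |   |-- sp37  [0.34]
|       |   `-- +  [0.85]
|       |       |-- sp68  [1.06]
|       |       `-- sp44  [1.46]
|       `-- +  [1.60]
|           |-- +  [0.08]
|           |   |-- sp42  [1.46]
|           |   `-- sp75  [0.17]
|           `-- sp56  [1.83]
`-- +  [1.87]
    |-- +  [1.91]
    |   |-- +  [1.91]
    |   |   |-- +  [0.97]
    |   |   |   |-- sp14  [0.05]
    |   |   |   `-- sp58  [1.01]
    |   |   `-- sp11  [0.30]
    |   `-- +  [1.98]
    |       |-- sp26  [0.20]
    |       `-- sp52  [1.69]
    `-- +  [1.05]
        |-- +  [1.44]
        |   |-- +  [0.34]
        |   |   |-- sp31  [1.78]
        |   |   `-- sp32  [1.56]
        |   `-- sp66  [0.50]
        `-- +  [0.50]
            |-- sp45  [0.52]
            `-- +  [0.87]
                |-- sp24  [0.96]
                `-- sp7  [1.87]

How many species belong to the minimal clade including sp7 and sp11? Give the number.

11

The MRCA of sp7 and sp11 is the node subtending ((((sp14,sp58),sp11),(sp26,sp52)),(((sp31,sp32),sp66),(sp45,(sp24,sp7)))).
That clade contains 11 terminal taxa: sp11, sp14, sp24, sp26, sp31, sp32, sp45, sp52, sp58, sp66, sp7.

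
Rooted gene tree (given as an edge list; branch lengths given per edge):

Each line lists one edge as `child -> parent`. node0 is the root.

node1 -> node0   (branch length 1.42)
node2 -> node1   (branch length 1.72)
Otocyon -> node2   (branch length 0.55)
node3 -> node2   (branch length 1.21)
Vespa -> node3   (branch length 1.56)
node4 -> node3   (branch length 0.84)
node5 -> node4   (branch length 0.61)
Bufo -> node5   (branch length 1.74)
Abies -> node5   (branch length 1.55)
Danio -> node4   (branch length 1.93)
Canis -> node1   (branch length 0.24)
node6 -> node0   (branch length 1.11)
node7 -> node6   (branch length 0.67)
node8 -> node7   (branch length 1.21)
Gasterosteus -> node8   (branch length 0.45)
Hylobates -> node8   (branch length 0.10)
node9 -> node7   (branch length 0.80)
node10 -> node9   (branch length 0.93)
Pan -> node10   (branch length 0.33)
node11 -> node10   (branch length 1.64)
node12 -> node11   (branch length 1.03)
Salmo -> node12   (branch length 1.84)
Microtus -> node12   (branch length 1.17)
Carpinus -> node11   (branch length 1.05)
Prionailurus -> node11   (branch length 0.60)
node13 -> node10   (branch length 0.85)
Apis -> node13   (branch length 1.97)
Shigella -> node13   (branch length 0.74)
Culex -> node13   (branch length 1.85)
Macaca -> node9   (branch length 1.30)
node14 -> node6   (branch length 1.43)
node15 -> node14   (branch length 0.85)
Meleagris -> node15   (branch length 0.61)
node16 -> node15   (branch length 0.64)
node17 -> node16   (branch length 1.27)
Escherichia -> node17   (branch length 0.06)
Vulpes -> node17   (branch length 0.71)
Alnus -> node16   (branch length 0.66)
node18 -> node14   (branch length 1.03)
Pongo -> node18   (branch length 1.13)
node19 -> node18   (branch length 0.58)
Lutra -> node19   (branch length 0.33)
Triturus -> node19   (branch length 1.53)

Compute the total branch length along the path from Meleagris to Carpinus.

7.98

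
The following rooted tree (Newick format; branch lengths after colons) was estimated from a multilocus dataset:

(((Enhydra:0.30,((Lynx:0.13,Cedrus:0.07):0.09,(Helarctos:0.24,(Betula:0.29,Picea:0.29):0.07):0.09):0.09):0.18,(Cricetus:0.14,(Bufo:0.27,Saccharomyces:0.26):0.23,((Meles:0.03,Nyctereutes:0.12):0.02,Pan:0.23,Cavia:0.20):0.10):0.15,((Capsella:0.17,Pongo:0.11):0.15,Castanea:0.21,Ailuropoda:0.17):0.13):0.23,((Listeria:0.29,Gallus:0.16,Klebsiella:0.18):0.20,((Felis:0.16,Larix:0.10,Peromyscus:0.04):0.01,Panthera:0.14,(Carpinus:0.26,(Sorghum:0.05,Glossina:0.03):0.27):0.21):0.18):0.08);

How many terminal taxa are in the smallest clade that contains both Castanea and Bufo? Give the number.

The MRCA of Castanea and Bufo is the node subtending ((Enhydra,((Lynx,Cedrus),(Helarctos,(Betula,Picea)))),(Cricetus,(Bufo,Saccharomyces),((Meles,Nyctereutes),Pan,Cavia)),((Capsella,Pongo),Castanea,Ailuropoda)).
That clade contains 17 terminal taxa: Ailuropoda, Betula, Bufo, Capsella, Castanea, Cavia, Cedrus, Cricetus, Enhydra, Helarctos, Lynx, Meles, Nyctereutes, Pan, Picea, Pongo, Saccharomyces.

17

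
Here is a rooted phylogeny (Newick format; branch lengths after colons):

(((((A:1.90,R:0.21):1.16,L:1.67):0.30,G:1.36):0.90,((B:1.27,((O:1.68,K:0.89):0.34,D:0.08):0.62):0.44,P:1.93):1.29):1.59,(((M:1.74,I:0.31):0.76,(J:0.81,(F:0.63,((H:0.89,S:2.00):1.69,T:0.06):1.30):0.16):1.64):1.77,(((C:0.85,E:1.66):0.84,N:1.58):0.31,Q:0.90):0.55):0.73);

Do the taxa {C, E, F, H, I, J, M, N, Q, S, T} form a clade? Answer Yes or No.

The most recent common ancestor of these taxa subtends (((M,I),(J,(F,((H,S),T)))),(((C,E),N),Q)).
That clade has exactly 11 tips — every listed taxon and nothing else — so the group is monophyletic.

Yes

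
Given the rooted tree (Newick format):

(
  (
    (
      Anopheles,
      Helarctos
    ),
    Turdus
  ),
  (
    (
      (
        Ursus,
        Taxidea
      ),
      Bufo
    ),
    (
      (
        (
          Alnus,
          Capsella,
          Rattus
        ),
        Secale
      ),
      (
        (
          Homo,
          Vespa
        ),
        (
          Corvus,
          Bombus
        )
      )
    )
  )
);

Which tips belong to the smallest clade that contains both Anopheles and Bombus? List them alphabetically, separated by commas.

Alnus, Anopheles, Bombus, Bufo, Capsella, Corvus, Helarctos, Homo, Rattus, Secale, Taxidea, Turdus, Ursus, Vespa

Tracing Anopheles: it sits inside (Anopheles,Helarctos).
Tracing Bombus: it sits inside (Corvus,Bombus).
The smallest clade enclosing both is the whole tree (their MRCA is the root), so the answer is all 14 tips in alphabetical order.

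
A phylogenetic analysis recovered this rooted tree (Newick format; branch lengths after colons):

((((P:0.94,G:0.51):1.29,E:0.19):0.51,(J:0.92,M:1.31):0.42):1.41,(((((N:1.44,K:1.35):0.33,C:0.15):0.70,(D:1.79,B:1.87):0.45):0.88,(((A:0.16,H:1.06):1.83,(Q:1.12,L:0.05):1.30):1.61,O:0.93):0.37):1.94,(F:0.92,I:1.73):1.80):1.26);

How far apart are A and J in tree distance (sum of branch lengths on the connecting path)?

The path runs A → … → MRCA → … → J; the MRCA is the root of the tree.
Branch lengths along that path: 0.16 + 1.83 + 1.61 + 0.37 + 1.94 + 1.26 + 1.41 + 0.42 + 0.92 = 9.92.

9.92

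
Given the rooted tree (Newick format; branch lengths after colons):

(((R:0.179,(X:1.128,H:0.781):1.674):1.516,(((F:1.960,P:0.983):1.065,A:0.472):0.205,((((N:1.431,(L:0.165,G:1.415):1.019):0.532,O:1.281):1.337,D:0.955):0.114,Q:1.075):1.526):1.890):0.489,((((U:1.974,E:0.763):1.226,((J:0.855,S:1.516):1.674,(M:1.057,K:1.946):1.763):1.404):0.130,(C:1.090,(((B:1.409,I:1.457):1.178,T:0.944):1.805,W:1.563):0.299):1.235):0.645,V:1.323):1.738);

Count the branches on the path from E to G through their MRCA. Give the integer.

13

The MRCA of E and G is the root of the tree.
From E up to that node: 5 branches. From G up to the same node: 8 branches. Total: 5 + 8 = 13.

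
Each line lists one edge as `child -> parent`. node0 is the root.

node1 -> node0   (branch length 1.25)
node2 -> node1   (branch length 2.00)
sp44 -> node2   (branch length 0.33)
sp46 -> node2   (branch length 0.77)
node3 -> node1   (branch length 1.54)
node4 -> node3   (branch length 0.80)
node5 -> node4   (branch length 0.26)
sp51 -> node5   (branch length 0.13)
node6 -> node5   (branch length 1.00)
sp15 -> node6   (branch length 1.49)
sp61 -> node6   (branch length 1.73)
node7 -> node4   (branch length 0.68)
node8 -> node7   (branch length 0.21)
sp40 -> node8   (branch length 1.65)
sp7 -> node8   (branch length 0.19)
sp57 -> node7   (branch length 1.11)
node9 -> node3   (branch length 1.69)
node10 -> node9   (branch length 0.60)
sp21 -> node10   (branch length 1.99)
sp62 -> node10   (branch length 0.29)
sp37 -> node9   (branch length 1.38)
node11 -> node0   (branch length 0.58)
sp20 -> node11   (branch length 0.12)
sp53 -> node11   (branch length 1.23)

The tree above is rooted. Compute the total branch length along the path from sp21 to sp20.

7.77

The path runs sp21 → … → MRCA → … → sp20; the MRCA is the root of the tree.
Branch lengths along that path: 1.99 + 0.60 + 1.69 + 1.54 + 1.25 + 0.58 + 0.12 = 7.77.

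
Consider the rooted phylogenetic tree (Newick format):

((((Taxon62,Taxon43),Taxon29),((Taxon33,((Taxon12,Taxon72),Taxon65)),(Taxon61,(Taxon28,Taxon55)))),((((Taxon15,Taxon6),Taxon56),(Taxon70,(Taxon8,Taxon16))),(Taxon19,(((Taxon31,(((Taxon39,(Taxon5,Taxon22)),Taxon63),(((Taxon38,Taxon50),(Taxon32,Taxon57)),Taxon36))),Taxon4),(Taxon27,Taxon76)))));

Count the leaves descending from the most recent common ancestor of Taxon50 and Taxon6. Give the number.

20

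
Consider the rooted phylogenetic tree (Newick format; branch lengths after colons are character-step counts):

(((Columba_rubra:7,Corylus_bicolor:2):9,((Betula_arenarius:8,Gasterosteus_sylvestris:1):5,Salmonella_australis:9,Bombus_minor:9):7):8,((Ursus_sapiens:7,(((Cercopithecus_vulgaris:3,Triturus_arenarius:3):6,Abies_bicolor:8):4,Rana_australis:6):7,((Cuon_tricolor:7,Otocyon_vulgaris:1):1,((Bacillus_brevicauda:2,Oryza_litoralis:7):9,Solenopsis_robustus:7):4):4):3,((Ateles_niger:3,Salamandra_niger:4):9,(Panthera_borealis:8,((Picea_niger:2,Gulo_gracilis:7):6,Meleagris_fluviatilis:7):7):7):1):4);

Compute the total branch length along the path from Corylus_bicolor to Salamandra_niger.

37

The path runs Corylus_bicolor → … → MRCA → … → Salamandra_niger; the MRCA is the root of the tree.
Branch lengths along that path: 2 + 9 + 8 + 4 + 1 + 9 + 4 = 37.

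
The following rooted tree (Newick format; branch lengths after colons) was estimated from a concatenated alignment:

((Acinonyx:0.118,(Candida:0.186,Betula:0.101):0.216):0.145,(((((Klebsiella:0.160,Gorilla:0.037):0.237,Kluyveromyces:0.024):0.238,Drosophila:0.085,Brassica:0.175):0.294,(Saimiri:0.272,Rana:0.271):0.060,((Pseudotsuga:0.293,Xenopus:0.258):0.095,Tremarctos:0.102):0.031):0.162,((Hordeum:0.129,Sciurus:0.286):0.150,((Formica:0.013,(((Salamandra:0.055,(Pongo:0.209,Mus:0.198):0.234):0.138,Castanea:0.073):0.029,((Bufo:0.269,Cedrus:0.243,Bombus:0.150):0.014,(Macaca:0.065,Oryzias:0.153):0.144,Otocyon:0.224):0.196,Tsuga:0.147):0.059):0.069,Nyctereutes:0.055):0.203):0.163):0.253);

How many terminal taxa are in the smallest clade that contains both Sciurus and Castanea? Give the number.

15

The MRCA of Sciurus and Castanea is the node subtending ((Hordeum,Sciurus),((Formica,(((Salamandra,(Pongo,Mus)),Castanea),((Bufo,Cedrus,Bombus),(Macaca,Oryzias),Otocyon),Tsuga)),Nyctereutes)).
That clade contains 15 terminal taxa: Bombus, Bufo, Castanea, Cedrus, Formica, Hordeum, Macaca, Mus, Nyctereutes, Oryzias, Otocyon, Pongo, Salamandra, Sciurus, Tsuga.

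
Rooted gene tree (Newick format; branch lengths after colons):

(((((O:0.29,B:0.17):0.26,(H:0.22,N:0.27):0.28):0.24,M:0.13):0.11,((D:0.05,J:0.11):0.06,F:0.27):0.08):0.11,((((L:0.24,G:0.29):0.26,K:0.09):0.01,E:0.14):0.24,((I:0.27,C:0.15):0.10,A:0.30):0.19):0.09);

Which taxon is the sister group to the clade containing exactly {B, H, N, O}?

M

The clade containing exactly {B, H, N, O} attaches to the tree at the node subtending (((O,B),(H,N)),M).
The other lineage descending from that same node — the sister group — is the single tip M.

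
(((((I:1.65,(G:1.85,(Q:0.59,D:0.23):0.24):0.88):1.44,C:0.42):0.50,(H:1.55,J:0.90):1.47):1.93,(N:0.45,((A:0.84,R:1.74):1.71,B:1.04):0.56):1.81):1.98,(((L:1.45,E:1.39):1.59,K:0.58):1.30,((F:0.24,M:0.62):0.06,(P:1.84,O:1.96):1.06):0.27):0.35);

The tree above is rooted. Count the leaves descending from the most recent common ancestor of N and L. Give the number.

The MRCA of N and L is the root, so the clade is the entire tree.
That clade contains 18 terminal taxa: A, B, C, D, E, F, G, H, I, J, K, L, M, N, O, P, Q, R.

18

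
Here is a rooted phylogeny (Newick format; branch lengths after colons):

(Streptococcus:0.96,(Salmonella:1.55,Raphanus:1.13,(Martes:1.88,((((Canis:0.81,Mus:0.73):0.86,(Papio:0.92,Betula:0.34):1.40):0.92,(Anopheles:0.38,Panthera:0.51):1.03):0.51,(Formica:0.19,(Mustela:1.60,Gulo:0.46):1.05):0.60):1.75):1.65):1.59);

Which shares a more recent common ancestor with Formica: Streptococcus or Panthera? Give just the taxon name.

The MRCA of Formica and Panthera subtends ((((Canis,Mus),(Papio,Betula)),(Anopheles,Panthera)),(Formica,(Mustela,Gulo))) (9 taxa).
The MRCA of Formica and Streptococcus is the root, subtending the entire tree (13 taxa).
The first is nested inside the second, so Formica shares a more recent common ancestor with Panthera.

Panthera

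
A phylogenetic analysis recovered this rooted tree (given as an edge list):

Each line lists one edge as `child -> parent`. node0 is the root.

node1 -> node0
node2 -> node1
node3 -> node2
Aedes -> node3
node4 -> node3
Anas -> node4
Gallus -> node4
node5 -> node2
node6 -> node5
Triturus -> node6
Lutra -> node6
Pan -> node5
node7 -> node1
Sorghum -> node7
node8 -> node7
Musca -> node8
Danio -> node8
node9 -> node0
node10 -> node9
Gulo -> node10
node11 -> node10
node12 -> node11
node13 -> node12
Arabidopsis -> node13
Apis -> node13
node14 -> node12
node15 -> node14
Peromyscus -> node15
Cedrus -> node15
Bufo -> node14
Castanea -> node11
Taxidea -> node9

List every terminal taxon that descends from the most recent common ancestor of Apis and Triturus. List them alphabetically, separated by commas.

Tracing Apis: it sits inside (Arabidopsis,Apis).
Tracing Triturus: it sits inside (Triturus,Lutra).
The smallest clade enclosing both is the whole tree (their MRCA is the root), so the answer is all 17 tips in alphabetical order.

Aedes, Anas, Apis, Arabidopsis, Bufo, Castanea, Cedrus, Danio, Gallus, Gulo, Lutra, Musca, Pan, Peromyscus, Sorghum, Taxidea, Triturus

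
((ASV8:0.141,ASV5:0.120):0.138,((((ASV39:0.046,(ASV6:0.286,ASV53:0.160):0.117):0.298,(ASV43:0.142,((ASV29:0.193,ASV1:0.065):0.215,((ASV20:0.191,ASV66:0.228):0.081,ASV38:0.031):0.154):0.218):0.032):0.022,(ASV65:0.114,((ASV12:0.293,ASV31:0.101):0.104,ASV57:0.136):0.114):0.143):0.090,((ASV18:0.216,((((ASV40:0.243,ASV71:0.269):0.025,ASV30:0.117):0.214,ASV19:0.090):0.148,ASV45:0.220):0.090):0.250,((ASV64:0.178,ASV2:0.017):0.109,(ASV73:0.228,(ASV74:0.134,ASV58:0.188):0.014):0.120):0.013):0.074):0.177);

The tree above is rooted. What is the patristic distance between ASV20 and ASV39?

1.020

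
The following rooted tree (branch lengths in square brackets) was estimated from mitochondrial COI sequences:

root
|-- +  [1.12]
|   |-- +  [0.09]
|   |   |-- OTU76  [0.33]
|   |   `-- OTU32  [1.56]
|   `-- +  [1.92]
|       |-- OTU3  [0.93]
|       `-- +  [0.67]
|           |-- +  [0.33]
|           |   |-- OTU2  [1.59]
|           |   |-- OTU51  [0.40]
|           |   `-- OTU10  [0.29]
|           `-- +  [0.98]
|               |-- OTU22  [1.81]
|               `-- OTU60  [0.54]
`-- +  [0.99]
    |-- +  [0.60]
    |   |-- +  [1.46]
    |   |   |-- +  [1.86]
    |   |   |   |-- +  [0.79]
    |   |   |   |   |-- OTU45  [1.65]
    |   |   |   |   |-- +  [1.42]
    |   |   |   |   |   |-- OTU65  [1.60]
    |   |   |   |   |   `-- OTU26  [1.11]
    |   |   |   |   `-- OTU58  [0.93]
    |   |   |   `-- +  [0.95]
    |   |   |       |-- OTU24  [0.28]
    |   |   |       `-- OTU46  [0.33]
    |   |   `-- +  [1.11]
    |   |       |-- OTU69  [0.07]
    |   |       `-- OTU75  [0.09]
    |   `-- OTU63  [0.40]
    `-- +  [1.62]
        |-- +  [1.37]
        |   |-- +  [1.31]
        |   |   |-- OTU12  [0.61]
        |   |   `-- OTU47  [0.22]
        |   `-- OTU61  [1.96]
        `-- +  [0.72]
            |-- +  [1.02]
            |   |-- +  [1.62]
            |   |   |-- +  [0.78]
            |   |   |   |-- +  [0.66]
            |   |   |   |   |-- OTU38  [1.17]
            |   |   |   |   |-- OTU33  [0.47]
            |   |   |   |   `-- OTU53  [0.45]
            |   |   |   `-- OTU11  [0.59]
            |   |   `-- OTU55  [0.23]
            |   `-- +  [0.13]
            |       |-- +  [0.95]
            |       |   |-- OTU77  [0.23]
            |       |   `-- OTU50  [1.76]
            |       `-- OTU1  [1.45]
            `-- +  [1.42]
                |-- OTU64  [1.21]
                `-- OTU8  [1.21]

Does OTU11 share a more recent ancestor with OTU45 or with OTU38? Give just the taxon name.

The MRCA of OTU11 and OTU38 subtends ((OTU38,OTU33,OTU53),OTU11) (4 taxa).
The MRCA of OTU11 and OTU45 subtends (((((OTU45,(OTU65,OTU26),OTU58),(OTU24,OTU46)),(OTU69,OTU75)),OTU63),(((OTU12,OTU47),OTU61),(((((OTU38,OTU33,OTU53),OTU11),OTU55),((OTU77,OTU50),OTU1)),(OTU64,OTU8)))) (22 taxa).
The first is nested inside the second, so OTU11 shares a more recent common ancestor with OTU38.

OTU38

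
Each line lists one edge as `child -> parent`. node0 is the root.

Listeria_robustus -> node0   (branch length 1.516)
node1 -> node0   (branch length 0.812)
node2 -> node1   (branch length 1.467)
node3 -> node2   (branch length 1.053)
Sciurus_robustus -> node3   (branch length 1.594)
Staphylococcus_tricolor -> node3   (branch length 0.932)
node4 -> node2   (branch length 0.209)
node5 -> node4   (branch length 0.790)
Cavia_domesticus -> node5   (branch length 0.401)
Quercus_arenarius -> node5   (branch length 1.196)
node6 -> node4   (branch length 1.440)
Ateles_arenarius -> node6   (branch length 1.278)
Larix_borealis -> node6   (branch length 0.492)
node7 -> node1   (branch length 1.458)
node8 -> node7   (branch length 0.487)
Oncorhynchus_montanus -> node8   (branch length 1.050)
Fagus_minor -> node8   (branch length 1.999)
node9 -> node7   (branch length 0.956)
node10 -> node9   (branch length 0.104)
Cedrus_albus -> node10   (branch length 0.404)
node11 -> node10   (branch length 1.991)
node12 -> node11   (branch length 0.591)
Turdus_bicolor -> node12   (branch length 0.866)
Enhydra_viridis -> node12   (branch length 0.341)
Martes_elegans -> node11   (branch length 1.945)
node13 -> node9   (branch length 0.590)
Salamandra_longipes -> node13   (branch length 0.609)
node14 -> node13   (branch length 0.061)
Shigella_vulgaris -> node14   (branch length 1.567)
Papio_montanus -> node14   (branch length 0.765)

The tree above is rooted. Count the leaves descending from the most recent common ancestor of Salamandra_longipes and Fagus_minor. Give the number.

9

The MRCA of Salamandra_longipes and Fagus_minor is the node subtending ((Oncorhynchus_montanus,Fagus_minor),((Cedrus_albus,((Turdus_bicolor,Enhydra_viridis),Martes_elegans)),(Salamandra_longipes,(Shigella_vulgaris,Papio_montanus)))).
That clade contains 9 terminal taxa: Cedrus_albus, Enhydra_viridis, Fagus_minor, Martes_elegans, Oncorhynchus_montanus, Papio_montanus, Salamandra_longipes, Shigella_vulgaris, Turdus_bicolor.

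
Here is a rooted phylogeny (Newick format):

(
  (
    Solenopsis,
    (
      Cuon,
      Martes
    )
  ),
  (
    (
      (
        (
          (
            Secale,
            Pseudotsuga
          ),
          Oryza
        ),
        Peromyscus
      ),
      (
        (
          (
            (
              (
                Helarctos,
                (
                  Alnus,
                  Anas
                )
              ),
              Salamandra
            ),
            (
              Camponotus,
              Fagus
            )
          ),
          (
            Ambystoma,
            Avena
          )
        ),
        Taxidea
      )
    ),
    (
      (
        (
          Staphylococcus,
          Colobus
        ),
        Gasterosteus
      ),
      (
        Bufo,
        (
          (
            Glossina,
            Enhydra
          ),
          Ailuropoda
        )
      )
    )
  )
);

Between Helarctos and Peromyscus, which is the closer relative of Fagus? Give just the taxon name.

The MRCA of Fagus and Helarctos subtends (((Helarctos,(Alnus,Anas)),Salamandra),(Camponotus,Fagus)) (6 taxa).
The MRCA of Fagus and Peromyscus subtends ((((Secale,Pseudotsuga),Oryza),Peromyscus),(((((Helarctos,(Alnus,Anas)),Salamandra),(Camponotus,Fagus)),(Ambystoma,Avena)),Taxidea)) (13 taxa).
The first is nested inside the second, so Fagus shares a more recent common ancestor with Helarctos.

Helarctos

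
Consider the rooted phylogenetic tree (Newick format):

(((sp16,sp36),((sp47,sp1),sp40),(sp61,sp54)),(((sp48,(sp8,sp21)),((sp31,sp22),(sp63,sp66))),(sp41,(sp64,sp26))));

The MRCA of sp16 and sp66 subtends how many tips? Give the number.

The MRCA of sp16 and sp66 is the root, so the clade is the entire tree.
That clade contains 17 terminal taxa: sp1, sp16, sp21, sp22, sp26, sp31, sp36, sp40, sp41, sp47, sp48, sp54, sp61, sp63, sp64, sp66, sp8.

17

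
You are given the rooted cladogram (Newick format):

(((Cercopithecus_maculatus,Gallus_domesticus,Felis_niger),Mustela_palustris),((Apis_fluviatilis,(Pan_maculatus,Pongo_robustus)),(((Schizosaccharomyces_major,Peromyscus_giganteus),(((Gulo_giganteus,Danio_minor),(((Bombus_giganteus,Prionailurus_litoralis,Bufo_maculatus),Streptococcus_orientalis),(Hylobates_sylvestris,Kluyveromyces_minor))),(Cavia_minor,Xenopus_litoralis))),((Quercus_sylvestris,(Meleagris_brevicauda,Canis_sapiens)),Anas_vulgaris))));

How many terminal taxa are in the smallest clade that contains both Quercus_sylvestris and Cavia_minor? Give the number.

The MRCA of Quercus_sylvestris and Cavia_minor is the node subtending (((Schizosaccharomyces_major,Peromyscus_giganteus),(((Gulo_giganteus,Danio_minor),(((Bombus_giganteus,Prionailurus_litoralis,Bufo_maculatus),Streptococcus_orientalis),(Hylobates_sylvestris,Kluyveromyces_minor))),(Cavia_minor,Xenopus_litoralis))),((Quercus_sylvestris,(Meleagris_brevicauda,Canis_sapiens)),Anas_vulgaris)).
That clade contains 16 terminal taxa: Anas_vulgaris, Bombus_giganteus, Bufo_maculatus, Canis_sapiens, Cavia_minor, Danio_minor, Gulo_giganteus, Hylobates_sylvestris, Kluyveromyces_minor, Meleagris_brevicauda, Peromyscus_giganteus, Prionailurus_litoralis, Quercus_sylvestris, Schizosaccharomyces_major, Streptococcus_orientalis, Xenopus_litoralis.

16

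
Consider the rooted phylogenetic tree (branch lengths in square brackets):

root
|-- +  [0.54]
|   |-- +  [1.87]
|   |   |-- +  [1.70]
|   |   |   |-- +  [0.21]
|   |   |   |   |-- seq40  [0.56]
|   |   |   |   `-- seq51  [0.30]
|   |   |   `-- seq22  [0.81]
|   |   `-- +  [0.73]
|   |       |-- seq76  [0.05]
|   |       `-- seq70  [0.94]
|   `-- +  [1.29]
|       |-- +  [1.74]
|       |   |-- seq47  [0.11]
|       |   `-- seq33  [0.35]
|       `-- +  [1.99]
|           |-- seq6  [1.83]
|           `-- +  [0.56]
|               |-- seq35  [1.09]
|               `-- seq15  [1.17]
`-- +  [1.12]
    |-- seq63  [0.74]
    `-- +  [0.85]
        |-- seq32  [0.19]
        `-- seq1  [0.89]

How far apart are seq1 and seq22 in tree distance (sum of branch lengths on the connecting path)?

The path runs seq1 → … → MRCA → … → seq22; the MRCA is the root of the tree.
Branch lengths along that path: 0.89 + 0.85 + 1.12 + 0.54 + 1.87 + 1.70 + 0.81 = 7.78.

7.78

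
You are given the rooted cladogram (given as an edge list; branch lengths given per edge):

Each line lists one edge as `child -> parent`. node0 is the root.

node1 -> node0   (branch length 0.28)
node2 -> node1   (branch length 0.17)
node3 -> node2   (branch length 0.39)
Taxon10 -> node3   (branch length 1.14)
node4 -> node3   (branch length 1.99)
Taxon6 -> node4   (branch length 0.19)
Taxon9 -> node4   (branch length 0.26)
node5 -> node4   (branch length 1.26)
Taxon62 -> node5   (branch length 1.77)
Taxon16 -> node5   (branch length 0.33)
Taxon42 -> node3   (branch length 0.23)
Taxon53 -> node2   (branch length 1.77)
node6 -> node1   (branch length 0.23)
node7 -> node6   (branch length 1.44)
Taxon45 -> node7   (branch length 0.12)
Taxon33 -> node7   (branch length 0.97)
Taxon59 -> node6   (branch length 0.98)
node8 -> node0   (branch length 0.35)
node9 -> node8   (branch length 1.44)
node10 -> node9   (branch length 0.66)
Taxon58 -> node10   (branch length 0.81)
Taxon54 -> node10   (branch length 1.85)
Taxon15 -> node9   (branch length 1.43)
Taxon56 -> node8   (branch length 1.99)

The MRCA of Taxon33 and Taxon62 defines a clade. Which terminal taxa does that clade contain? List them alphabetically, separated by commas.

Tracing Taxon33: it sits inside (Taxon45,Taxon33).
Tracing Taxon62: it sits inside (Taxon62,Taxon16).
The smallest clade enclosing both is (((Taxon10,(Taxon6,Taxon9,(Taxon62,Taxon16)),Taxon42),Taxon53),((Taxon45,Taxon33),Taxon59)); the answer is its 10 terminal taxa in alphabetical order.

Taxon10, Taxon16, Taxon33, Taxon42, Taxon45, Taxon53, Taxon59, Taxon6, Taxon62, Taxon9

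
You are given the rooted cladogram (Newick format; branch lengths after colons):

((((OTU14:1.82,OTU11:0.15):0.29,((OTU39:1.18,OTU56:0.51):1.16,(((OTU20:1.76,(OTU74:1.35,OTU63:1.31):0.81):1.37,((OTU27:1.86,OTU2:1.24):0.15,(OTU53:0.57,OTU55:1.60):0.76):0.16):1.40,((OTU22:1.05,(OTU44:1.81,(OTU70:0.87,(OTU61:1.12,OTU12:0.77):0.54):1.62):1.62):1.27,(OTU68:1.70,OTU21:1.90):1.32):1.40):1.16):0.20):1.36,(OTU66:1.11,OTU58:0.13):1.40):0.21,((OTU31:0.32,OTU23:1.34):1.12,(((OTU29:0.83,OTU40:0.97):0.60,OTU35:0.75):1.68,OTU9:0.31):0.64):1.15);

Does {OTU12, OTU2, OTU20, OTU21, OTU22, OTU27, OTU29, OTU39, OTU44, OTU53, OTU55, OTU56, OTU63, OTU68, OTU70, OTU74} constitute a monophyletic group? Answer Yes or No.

The MRCA of the listed taxa is the root, so the smallest clade containing them is the whole tree.
That clade also contains OTU11, OTU14, OTU23, OTU31, OTU35, OTU40, OTU58, OTU61, OTU66, OTU9, which are not in the proposed group, so the group is not monophyletic.

No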